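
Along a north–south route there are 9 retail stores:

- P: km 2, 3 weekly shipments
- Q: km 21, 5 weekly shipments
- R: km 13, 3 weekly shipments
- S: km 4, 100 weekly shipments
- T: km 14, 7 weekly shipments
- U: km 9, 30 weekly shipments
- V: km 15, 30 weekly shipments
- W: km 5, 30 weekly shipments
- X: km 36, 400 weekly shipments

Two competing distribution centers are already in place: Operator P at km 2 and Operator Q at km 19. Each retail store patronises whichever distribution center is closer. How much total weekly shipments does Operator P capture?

The indifferent point is the midpoint (2+19)/2 = 10.5; retail stores left of it (closer to Operator P at 2) go to Operator P, those right go to Operator Q.
  P at 2 (w=3) → Operator P
  S at 4 (w=100) → Operator P
  W at 5 (w=30) → Operator P
  U at 9 (w=30) → Operator P
  R at 13 (w=3) → Operator Q
  T at 14 (w=7) → Operator Q
  V at 15 (w=30) → Operator Q
  Q at 21 (w=5) → Operator Q
  X at 36 (w=400) → Operator Q
Operator P captures 163; Operator Q captures 445.

163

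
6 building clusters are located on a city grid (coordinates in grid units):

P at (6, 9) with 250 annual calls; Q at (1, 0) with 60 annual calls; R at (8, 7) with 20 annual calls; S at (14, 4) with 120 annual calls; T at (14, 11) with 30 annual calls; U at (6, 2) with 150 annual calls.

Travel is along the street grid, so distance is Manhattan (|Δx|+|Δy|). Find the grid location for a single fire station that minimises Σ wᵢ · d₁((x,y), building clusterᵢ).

(6, 4)

Manhattan distance separates: Σwᵢ(|x−xᵢ|+|y−yᵢ|) = Σwᵢ|x−xᵢ| + Σwᵢ|y−yᵢ|, so x and y are optimised independently as 1-D weighted medians.
Total weight W = 630; half = 315.
x-coordinate, sorted with cumulative weight:
  x=1 (Q, w=60) cum 60
  x=6 (P, w=250) cum 310
  x=6 (U, w=150) cum 460  ← median
  x=8 (R, w=20) cum 480
  x=14 (S, w=120) cum 600
  x=14 (T, w=30) cum 630
⇒ x* = 6
y-coordinate, sorted with cumulative weight:
  y=0 (Q, w=60) cum 60
  y=2 (U, w=150) cum 210
  y=4 (S, w=120) cum 330  ← median
  y=7 (R, w=20) cum 350
  y=9 (P, w=250) cum 600
  y=11 (T, w=30) cum 630
⇒ y* = 4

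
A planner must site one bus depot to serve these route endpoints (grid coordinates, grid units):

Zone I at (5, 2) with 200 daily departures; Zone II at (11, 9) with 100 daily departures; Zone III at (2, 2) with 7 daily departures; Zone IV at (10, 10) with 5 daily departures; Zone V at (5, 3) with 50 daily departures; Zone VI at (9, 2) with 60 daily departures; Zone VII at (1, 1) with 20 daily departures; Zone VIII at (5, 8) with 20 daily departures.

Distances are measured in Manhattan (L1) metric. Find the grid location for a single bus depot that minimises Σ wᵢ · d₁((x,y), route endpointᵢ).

(5, 2)

Manhattan distance separates: Σwᵢ(|x−xᵢ|+|y−yᵢ|) = Σwᵢ|x−xᵢ| + Σwᵢ|y−yᵢ|, so x and y are optimised independently as 1-D weighted medians.
Total weight W = 462; half = 231.
x-coordinate, sorted with cumulative weight:
  x=1 (Zone VII, w=20) cum 20
  x=2 (Zone III, w=7) cum 27
  x=5 (Zone I, w=200) cum 227
  x=5 (Zone V, w=50) cum 277  ← median
  x=5 (Zone VIII, w=20) cum 297
  x=9 (Zone VI, w=60) cum 357
  x=10 (Zone IV, w=5) cum 362
  x=11 (Zone II, w=100) cum 462
⇒ x* = 5
y-coordinate, sorted with cumulative weight:
  y=1 (Zone VII, w=20) cum 20
  y=2 (Zone I, w=200) cum 220
  y=2 (Zone III, w=7) cum 227
  y=2 (Zone VI, w=60) cum 287  ← median
  y=3 (Zone V, w=50) cum 337
  y=8 (Zone VIII, w=20) cum 357
  y=9 (Zone II, w=100) cum 457
  y=10 (Zone IV, w=5) cum 462
⇒ y* = 2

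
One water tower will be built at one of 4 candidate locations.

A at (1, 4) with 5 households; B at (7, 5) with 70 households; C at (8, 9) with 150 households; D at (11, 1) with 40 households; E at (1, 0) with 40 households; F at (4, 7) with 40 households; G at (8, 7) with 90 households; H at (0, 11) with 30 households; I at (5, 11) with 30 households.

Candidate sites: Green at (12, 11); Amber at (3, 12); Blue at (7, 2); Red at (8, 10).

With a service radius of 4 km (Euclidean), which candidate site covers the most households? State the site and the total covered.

Red, covering 270

Coverage radius r = 4 km; a point is covered iff (Δx)²+(Δy)² ≤ 4² = 16.
  Green (12, 11): covers {none} → 0
  Amber (3, 12): covers {H, I} → 60
  Blue (7, 2): covers {B} → 70
  Red (8, 10): covers {C, G, I} → 270
Maximum coverage at Red: 270 households.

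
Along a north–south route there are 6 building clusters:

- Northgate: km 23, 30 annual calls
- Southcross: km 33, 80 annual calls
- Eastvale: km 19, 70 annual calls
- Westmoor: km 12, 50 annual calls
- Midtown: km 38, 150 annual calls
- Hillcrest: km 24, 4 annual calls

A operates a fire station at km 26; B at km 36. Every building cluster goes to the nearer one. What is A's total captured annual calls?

The indifferent point is the midpoint (26+36)/2 = 31; building clusters left of it (closer to A at 26) go to A, those right go to B.
  Westmoor at 12 (w=50) → A
  Eastvale at 19 (w=70) → A
  Northgate at 23 (w=30) → A
  Hillcrest at 24 (w=4) → A
  Southcross at 33 (w=80) → B
  Midtown at 38 (w=150) → B
A captures 154; B captures 230.

154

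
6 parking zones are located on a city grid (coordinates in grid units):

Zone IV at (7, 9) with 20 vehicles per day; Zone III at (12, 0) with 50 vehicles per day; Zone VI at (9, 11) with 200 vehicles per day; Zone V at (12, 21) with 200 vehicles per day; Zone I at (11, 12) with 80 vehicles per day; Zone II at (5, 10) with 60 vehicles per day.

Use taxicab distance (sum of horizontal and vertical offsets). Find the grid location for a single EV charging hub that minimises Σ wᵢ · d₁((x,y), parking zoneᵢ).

(11, 11)

Manhattan distance separates: Σwᵢ(|x−xᵢ|+|y−yᵢ|) = Σwᵢ|x−xᵢ| + Σwᵢ|y−yᵢ|, so x and y are optimised independently as 1-D weighted medians.
Total weight W = 610; half = 305.
x-coordinate, sorted with cumulative weight:
  x=5 (Zone II, w=60) cum 60
  x=7 (Zone IV, w=20) cum 80
  x=9 (Zone VI, w=200) cum 280
  x=11 (Zone I, w=80) cum 360  ← median
  x=12 (Zone III, w=50) cum 410
  x=12 (Zone V, w=200) cum 610
⇒ x* = 11
y-coordinate, sorted with cumulative weight:
  y=0 (Zone III, w=50) cum 50
  y=9 (Zone IV, w=20) cum 70
  y=10 (Zone II, w=60) cum 130
  y=11 (Zone VI, w=200) cum 330  ← median
  y=12 (Zone I, w=80) cum 410
  y=21 (Zone V, w=200) cum 610
⇒ y* = 11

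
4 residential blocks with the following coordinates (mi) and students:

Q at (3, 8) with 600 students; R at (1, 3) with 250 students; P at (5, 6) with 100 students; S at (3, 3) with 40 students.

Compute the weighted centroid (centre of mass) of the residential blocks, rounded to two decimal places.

(2.70, 6.33)

The minimiser of Σwᵢ‖p−pᵢ‖² is the weighted centroid p* = (Σwᵢpᵢ)/(Σwᵢ).
Σwᵢ = 990.
Σwᵢxᵢ = 600·3 + 250·1 + 100·5 + 40·3 = 2670.
Σwᵢyᵢ = 600·8 + 250·3 + 100·6 + 40·3 = 6270.
x* = 2670/990 = 2.70, y* = 6270/990 = 6.33.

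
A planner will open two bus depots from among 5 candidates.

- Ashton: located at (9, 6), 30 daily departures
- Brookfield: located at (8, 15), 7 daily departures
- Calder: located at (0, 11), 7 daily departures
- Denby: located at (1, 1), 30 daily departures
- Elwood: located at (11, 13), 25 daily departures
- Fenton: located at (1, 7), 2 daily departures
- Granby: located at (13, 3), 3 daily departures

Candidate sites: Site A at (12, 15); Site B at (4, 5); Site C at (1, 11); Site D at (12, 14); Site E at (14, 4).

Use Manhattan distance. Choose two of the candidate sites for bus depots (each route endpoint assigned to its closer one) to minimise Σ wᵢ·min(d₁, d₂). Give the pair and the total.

{Site B, Site D}, total 588

Evaluate every pair (each demand assigned to the nearer of the two):
  {Site B, Site D}: total = 588
  {Site A, Site B}: total = 606
  {Site C, Site D}: total = 766
  {Site B, Site C}: total = 815
  {Site A, Site C}: total = 817
  {Site B, Site E}: total = 874
  {Site C, Site E}: total = 908
  {Site D, Site E}: total = 918
  {Site A, Site E}: total = 943
  {Site A, Site D}: total = 1305
Best pair: {Site B, Site D} with total 588.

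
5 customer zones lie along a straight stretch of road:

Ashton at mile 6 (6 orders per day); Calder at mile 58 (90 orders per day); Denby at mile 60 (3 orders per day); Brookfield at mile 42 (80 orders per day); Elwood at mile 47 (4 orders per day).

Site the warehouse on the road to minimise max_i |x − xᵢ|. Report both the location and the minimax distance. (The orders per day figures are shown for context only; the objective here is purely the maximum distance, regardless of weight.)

location 33, max distance 27

The 1-center on a line is the midpoint of the two extreme points: leftmost at 6, rightmost at 60.
Optimal location = (6 + 60)/2 = 33; maximum distance = (60 − 6)/2 = 27.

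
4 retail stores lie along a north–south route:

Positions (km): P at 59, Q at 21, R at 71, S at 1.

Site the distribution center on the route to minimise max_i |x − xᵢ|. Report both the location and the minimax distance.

The 1-center on a line is the midpoint of the two extreme points: leftmost at 1, rightmost at 71.
Optimal location = (1 + 71)/2 = 36; maximum distance = (71 − 1)/2 = 35.

location 36, max distance 35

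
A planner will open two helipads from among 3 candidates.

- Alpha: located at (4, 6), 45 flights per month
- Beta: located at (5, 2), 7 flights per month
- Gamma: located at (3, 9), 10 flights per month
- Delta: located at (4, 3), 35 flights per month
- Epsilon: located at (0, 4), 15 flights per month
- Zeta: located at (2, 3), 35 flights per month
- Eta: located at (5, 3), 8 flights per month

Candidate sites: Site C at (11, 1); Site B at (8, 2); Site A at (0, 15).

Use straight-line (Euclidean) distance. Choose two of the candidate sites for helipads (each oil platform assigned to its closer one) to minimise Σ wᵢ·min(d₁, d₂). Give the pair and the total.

Evaluate every pair (each demand assigned to the nearer of the two):
  {Site B, Site A}: total = 848.8
  {Site C, Site B}: total = 867.8
  {Site C, Site A}: total = 1289.9
Best pair: {Site B, Site A} with total 848.8.

{Site B, Site A}, total 848.8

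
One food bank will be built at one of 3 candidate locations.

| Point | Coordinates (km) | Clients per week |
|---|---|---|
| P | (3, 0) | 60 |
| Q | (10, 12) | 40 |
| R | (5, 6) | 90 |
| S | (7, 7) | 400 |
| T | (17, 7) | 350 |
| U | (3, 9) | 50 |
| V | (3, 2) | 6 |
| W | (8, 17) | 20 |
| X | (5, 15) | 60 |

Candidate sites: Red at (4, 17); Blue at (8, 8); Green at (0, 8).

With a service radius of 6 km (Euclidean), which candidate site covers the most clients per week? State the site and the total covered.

Blue, covering 580

Coverage radius r = 6 km; a point is covered iff (Δx)²+(Δy)² ≤ 6² = 36.
  Red (4, 17): covers {W, X} → 80
  Blue (8, 8): covers {Q, R, S, U} → 580
  Green (0, 8): covers {R, U} → 140
Maximum coverage at Blue: 580 clients per week.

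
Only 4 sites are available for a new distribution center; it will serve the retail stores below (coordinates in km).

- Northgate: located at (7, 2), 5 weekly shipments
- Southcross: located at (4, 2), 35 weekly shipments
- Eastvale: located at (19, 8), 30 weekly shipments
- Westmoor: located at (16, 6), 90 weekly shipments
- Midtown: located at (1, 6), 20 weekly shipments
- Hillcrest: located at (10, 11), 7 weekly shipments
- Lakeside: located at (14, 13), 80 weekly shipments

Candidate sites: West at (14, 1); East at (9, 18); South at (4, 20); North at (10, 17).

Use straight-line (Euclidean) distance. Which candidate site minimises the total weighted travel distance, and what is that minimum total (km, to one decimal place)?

West, total 2443.8 km

Total weighted distance at each candidate:
  West (14, 1): total = 2443.8
  East (9, 18): total = 3245.5
  South (4, 20): total = 4295.6
  North (10, 17): total = 2930.3
Minimum is at West with total 2443.8 km.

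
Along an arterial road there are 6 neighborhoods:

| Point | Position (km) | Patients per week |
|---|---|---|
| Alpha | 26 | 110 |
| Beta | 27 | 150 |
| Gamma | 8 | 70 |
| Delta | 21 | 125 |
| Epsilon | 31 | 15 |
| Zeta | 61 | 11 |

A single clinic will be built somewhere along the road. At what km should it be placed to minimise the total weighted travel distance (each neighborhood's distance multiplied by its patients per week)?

For a sum of weighted absolute distances on a line, the optimum is the weighted median (not the mean). Total weight W = 481; half-weight = 240.5.
Sort by position and accumulate weight:
  km 8 (Gamma, w=70) → cum 70
  km 21 (Delta, w=125) → cum 195
  km 26 (Alpha, w=110) → cum 305  ≥ 240.5 → median here
  km 27 (Beta, w=150) → cum 455
  km 31 (Epsilon, w=15) → cum 470
  km 61 (Zeta, w=11) → cum 481
Optimal location: km 26.

x = 26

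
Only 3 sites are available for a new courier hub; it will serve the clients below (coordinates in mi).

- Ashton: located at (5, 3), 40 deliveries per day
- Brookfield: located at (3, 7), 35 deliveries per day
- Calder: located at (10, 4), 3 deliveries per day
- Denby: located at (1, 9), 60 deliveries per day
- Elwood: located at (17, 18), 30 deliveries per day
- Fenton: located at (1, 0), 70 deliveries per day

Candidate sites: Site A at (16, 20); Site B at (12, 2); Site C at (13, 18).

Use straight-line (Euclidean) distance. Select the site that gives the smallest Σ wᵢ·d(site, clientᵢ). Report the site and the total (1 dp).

Total weighted distance at each candidate:
  Site A (16, 20): total = 4437.8
  Site B (12, 2): total = 2719.5
  Site C (13, 18): total = 3777.6
Minimum is at Site B with total 2719.5 mi.

Site B, total 2719.5 mi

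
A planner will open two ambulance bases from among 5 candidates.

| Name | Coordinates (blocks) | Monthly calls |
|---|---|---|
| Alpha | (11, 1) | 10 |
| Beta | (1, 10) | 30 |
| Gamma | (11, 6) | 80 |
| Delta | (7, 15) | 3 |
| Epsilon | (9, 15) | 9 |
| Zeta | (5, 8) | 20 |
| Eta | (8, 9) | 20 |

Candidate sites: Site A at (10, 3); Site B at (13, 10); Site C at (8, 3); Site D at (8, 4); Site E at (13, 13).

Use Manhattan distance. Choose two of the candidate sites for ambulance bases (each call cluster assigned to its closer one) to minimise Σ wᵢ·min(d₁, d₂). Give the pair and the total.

{Site A, Site D}, total 1124

Evaluate every pair (each demand assigned to the nearer of the two):
  {Site A, Site D}: total = 1124
  {Site A, Site B}: total = 1144
  {Site D, Site E}: total = 1168
  {Site B, Site D}: total = 1174
  {Site A, Site C}: total = 1206
  {Site C, Site D}: total = 1224
  {Site A, Site E}: total = 1238
  {Site B, Site C}: total = 1284
  {Site C, Site E}: total = 1308
  {Site B, Site E}: total = 1348
Best pair: {Site A, Site D} with total 1124.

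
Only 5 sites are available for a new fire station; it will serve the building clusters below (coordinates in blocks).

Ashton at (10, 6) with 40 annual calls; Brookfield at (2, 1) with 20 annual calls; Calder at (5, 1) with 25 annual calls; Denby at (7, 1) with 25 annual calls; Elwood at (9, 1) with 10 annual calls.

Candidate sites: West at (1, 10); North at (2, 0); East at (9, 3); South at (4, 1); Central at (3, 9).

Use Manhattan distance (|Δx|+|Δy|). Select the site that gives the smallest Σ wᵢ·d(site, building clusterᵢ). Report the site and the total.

East, total 610 blocks

Total weighted distance at each candidate:
  West (1, 10): total = 1590
  North (2, 0): total = 910
  East (9, 3): total = 610
  South (4, 1): total = 630
  Central (3, 9): total = 1270
Minimum is at East with total 610 blocks.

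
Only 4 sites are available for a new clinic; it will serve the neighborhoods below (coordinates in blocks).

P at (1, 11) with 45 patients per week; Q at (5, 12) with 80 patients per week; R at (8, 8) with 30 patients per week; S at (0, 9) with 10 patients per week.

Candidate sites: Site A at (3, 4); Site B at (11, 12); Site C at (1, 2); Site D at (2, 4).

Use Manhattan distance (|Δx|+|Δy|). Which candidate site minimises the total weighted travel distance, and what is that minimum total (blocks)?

Site B, total 1325 blocks

Total weighted distance at each candidate:
  Site A (3, 4): total = 1555
  Site B (11, 12): total = 1325
  Site C (1, 2): total = 1995
  Site D (2, 4): total = 1610
Minimum is at Site B with total 1325 blocks.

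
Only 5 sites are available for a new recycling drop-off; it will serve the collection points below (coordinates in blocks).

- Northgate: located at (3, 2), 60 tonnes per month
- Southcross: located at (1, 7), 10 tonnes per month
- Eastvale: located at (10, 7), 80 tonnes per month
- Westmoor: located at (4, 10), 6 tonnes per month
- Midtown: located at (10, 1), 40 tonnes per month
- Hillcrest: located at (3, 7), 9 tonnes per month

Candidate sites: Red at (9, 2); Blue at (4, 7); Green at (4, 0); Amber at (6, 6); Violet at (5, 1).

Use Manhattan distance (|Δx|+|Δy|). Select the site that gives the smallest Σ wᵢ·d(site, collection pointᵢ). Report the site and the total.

Total weighted distance at each candidate:
  Red (9, 2): total = 1227
  Blue (4, 7): total = 1377
  Green (4, 0): total = 1732
  Amber (6, 6): total = 1312
  Violet (5, 1): total = 1492
Minimum is at Red with total 1227 blocks.

Red, total 1227 blocks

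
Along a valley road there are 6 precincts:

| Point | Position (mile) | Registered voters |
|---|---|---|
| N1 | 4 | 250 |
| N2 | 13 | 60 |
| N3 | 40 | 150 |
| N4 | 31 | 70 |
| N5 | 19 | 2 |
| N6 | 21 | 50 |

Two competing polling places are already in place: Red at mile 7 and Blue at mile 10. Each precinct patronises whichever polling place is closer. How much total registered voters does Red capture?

250

The indifferent point is the midpoint (7+10)/2 = 8.5; precincts left of it (closer to Red at 7) go to Red, those right go to Blue.
  N1 at 4 (w=250) → Red
  N2 at 13 (w=60) → Blue
  N5 at 19 (w=2) → Blue
  N6 at 21 (w=50) → Blue
  N4 at 31 (w=70) → Blue
  N3 at 40 (w=150) → Blue
Red captures 250; Blue captures 332.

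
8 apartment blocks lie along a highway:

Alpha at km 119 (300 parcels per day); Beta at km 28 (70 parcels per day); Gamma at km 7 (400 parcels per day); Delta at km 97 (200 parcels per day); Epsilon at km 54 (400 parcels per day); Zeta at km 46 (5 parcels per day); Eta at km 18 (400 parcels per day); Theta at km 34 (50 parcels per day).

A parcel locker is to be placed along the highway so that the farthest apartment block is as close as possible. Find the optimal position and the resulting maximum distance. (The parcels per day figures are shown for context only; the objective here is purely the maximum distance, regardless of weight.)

location 63, max distance 56

The 1-center on a line is the midpoint of the two extreme points: leftmost at 7, rightmost at 119.
Optimal location = (7 + 119)/2 = 63; maximum distance = (119 − 7)/2 = 56.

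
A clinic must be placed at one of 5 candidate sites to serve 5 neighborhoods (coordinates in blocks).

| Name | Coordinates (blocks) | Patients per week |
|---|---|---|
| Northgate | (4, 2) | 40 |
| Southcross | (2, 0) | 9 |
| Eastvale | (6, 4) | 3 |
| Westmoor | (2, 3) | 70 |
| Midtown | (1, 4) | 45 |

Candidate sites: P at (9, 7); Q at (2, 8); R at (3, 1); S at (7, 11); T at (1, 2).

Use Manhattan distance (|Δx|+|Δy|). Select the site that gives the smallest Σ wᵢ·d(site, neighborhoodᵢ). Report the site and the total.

Total weighted distance at each candidate:
  P (9, 7): total = 1809
  Q (2, 8): total = 991
  R (3, 1): total = 551
  S (7, 11): total = 2143
  T (1, 2): total = 398
Minimum is at T with total 398 blocks.

T, total 398 blocks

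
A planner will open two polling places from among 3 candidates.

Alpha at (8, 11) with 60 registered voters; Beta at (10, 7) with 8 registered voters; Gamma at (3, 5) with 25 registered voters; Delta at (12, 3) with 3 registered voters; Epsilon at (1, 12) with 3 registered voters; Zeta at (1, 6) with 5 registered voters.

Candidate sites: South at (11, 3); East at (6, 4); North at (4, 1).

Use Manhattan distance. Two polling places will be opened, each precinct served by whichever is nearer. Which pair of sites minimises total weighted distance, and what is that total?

Evaluate every pair (each demand assigned to the nearer of the two):
  {South, East}: total = 757
  {East, North}: total = 791
  {South, North}: total = 910
Best pair: {South, East} with total 757.

{South, East}, total 757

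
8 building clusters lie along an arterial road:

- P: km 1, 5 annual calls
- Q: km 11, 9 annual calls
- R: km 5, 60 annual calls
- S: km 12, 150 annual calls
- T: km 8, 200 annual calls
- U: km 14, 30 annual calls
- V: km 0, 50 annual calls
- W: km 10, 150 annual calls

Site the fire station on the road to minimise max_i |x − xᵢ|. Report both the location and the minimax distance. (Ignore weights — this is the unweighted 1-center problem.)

The 1-center on a line is the midpoint of the two extreme points: leftmost at 0, rightmost at 14.
Optimal location = (0 + 14)/2 = 7; maximum distance = (14 − 0)/2 = 7.

location 7, max distance 7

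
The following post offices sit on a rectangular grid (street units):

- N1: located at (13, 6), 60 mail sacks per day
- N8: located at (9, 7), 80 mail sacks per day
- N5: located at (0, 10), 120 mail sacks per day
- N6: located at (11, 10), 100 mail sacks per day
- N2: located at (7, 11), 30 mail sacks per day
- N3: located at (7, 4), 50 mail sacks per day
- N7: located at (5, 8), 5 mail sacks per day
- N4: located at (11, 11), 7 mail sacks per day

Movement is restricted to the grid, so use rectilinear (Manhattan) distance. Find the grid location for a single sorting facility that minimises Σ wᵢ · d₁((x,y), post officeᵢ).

Manhattan distance separates: Σwᵢ(|x−xᵢ|+|y−yᵢ|) = Σwᵢ|x−xᵢ| + Σwᵢ|y−yᵢ|, so x and y are optimised independently as 1-D weighted medians.
Total weight W = 452; half = 226.
x-coordinate, sorted with cumulative weight:
  x=0 (N5, w=120) cum 120
  x=5 (N7, w=5) cum 125
  x=7 (N2, w=30) cum 155
  x=7 (N3, w=50) cum 205
  x=9 (N8, w=80) cum 285  ← median
  x=11 (N6, w=100) cum 385
  x=11 (N4, w=7) cum 392
  x=13 (N1, w=60) cum 452
⇒ x* = 9
y-coordinate, sorted with cumulative weight:
  y=4 (N3, w=50) cum 50
  y=6 (N1, w=60) cum 110
  y=7 (N8, w=80) cum 190
  y=8 (N7, w=5) cum 195
  y=10 (N5, w=120) cum 315  ← median
  y=10 (N6, w=100) cum 415
  y=11 (N2, w=30) cum 445
  y=11 (N4, w=7) cum 452
⇒ y* = 10

(9, 10)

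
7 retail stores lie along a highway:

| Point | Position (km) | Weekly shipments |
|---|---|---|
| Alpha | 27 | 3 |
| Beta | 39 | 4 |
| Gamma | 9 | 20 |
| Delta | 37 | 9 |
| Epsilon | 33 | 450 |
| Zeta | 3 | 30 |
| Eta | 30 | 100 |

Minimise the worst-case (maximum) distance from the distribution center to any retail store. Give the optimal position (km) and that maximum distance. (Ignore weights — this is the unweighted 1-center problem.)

location 21, max distance 18

The 1-center on a line is the midpoint of the two extreme points: leftmost at 3, rightmost at 39.
Optimal location = (3 + 39)/2 = 21; maximum distance = (39 − 3)/2 = 18.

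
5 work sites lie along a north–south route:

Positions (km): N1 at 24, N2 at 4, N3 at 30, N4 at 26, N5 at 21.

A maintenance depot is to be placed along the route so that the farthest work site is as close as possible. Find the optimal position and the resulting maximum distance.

location 17, max distance 13

The 1-center on a line is the midpoint of the two extreme points: leftmost at 4, rightmost at 30.
Optimal location = (4 + 30)/2 = 17; maximum distance = (30 − 4)/2 = 13.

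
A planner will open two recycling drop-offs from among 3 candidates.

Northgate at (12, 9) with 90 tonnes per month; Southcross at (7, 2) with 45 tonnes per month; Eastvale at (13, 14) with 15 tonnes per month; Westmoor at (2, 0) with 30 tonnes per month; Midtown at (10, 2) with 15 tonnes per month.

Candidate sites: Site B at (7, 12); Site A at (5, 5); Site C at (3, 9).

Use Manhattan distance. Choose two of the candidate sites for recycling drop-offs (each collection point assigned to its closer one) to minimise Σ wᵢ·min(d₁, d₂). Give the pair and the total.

{Site B, Site A}, total 1425

Evaluate every pair (each demand assigned to the nearer of the two):
  {Site B, Site A}: total = 1425
  {Site A, Site C}: total = 1620
  {Site B, Site C}: total = 1785
Best pair: {Site B, Site A} with total 1425.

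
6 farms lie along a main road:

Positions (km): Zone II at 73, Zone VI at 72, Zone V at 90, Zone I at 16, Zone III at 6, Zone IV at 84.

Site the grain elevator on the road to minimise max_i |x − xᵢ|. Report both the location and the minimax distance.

The 1-center on a line is the midpoint of the two extreme points: leftmost at 6, rightmost at 90.
Optimal location = (6 + 90)/2 = 48; maximum distance = (90 − 6)/2 = 42.

location 48, max distance 42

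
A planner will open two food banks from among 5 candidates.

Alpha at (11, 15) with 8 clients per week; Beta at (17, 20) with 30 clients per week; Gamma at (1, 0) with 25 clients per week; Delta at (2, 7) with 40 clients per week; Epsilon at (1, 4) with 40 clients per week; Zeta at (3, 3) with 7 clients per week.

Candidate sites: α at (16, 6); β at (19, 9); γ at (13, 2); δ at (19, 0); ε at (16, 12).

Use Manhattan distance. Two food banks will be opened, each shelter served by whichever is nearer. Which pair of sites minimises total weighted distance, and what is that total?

Evaluate every pair (each demand assigned to the nearer of the two):
  {γ, ε}: total = 1961
  {β, γ}: total = 2129
  {α, γ}: total = 2149
  {α, ε}: total = 2251
  {α, δ}: total = 2404
  {γ, δ}: total = 2407
  {α, β}: total = 2419
  {δ, ε}: total = 2557
  {β, δ}: total = 2725
  {β, ε}: total = 2843
Best pair: {γ, ε} with total 1961.

{γ, ε}, total 1961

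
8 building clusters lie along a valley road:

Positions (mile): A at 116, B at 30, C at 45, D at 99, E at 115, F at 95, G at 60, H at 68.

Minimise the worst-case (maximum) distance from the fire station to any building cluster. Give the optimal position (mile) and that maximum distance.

The 1-center on a line is the midpoint of the two extreme points: leftmost at 30, rightmost at 116.
Optimal location = (30 + 116)/2 = 73; maximum distance = (116 − 30)/2 = 43.

location 73, max distance 43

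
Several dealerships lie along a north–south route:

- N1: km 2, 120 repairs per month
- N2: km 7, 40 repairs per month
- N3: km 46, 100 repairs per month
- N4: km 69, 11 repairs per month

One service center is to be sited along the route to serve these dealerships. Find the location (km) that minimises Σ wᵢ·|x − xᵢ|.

x = 7

For a sum of weighted absolute distances on a line, the optimum is the weighted median (not the mean). Total weight W = 271; half-weight = 135.5.
Sort by position and accumulate weight:
  km 2 (N1, w=120) → cum 120
  km 7 (N2, w=40) → cum 160  ≥ 135.5 → median here
  km 46 (N3, w=100) → cum 260
  km 69 (N4, w=11) → cum 271
Optimal location: km 7.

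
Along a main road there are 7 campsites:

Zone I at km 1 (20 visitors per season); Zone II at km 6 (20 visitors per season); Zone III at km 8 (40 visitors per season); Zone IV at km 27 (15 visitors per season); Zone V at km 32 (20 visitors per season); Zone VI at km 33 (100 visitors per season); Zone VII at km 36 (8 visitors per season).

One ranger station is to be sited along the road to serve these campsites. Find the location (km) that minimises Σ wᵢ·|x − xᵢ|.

For a sum of weighted absolute distances on a line, the optimum is the weighted median (not the mean). Total weight W = 223; half-weight = 111.5.
Sort by position and accumulate weight:
  km 1 (Zone I, w=20) → cum 20
  km 6 (Zone II, w=20) → cum 40
  km 8 (Zone III, w=40) → cum 80
  km 27 (Zone IV, w=15) → cum 95
  km 32 (Zone V, w=20) → cum 115  ≥ 111.5 → median here
  km 33 (Zone VI, w=100) → cum 215
  km 36 (Zone VII, w=8) → cum 223
Optimal location: km 32.

x = 32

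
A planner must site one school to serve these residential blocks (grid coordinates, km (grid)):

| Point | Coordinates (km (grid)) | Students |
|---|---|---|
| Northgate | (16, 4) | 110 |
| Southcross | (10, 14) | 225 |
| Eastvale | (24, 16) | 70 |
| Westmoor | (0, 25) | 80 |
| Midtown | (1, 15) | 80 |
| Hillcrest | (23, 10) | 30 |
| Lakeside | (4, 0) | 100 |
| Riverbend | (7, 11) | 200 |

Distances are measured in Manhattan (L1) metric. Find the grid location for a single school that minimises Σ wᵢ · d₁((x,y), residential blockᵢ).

(7, 14)

Manhattan distance separates: Σwᵢ(|x−xᵢ|+|y−yᵢ|) = Σwᵢ|x−xᵢ| + Σwᵢ|y−yᵢ|, so x and y are optimised independently as 1-D weighted medians.
Total weight W = 895; half = 447.5.
x-coordinate, sorted with cumulative weight:
  x=0 (Westmoor, w=80) cum 80
  x=1 (Midtown, w=80) cum 160
  x=4 (Lakeside, w=100) cum 260
  x=7 (Riverbend, w=200) cum 460  ← median
  x=10 (Southcross, w=225) cum 685
  x=16 (Northgate, w=110) cum 795
  x=23 (Hillcrest, w=30) cum 825
  x=24 (Eastvale, w=70) cum 895
⇒ x* = 7
y-coordinate, sorted with cumulative weight:
  y=0 (Lakeside, w=100) cum 100
  y=4 (Northgate, w=110) cum 210
  y=10 (Hillcrest, w=30) cum 240
  y=11 (Riverbend, w=200) cum 440
  y=14 (Southcross, w=225) cum 665  ← median
  y=15 (Midtown, w=80) cum 745
  y=16 (Eastvale, w=70) cum 815
  y=25 (Westmoor, w=80) cum 895
⇒ y* = 14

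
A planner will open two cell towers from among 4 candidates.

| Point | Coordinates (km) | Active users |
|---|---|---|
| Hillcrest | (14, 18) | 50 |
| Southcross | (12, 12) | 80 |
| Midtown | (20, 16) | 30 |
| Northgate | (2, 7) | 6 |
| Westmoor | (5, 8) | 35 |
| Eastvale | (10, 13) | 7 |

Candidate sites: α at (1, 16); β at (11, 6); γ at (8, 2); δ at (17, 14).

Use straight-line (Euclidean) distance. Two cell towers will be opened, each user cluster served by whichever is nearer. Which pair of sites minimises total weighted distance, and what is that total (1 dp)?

Evaluate every pair (each demand assigned to the nearer of the two):
  {β, δ}: total = 1114.2
  {γ, δ}: total = 1120.1
  {α, δ}: total = 1205.9
  {β, γ}: total = 1826.4
  {α, β}: total = 1833.9
  {α, γ}: total = 2420.5
Best pair: {β, δ} with total 1114.2.

{β, δ}, total 1114.2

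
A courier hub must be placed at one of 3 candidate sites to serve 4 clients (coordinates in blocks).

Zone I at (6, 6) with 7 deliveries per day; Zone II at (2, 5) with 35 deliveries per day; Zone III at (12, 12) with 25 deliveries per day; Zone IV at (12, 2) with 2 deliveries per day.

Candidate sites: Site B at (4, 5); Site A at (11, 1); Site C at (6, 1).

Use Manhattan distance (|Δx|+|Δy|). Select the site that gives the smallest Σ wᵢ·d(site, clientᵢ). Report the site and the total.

Total weighted distance at each candidate:
  Site B (4, 5): total = 488
  Site A (11, 1): total = 829
  Site C (6, 1): total = 754
Minimum is at Site B with total 488 blocks.

Site B, total 488 blocks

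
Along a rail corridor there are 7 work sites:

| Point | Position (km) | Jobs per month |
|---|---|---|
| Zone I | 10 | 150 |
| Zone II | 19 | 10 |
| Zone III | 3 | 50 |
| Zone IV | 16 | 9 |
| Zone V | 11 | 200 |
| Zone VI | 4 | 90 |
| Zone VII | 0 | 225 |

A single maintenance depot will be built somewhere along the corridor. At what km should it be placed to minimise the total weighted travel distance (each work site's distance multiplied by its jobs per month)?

For a sum of weighted absolute distances on a line, the optimum is the weighted median (not the mean). Total weight W = 734; half-weight = 367.
Sort by position and accumulate weight:
  km 0 (Zone VII, w=225) → cum 225
  km 3 (Zone III, w=50) → cum 275
  km 4 (Zone VI, w=90) → cum 365
  km 10 (Zone I, w=150) → cum 515  ≥ 367 → median here
  km 11 (Zone V, w=200) → cum 715
  km 16 (Zone IV, w=9) → cum 724
  km 19 (Zone II, w=10) → cum 734
Optimal location: km 10.

x = 10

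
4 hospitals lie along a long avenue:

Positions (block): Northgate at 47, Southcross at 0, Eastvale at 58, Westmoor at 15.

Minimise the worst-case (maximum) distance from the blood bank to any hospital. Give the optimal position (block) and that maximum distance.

location 29, max distance 29

The 1-center on a line is the midpoint of the two extreme points: leftmost at 0, rightmost at 58.
Optimal location = (0 + 58)/2 = 29; maximum distance = (58 − 0)/2 = 29.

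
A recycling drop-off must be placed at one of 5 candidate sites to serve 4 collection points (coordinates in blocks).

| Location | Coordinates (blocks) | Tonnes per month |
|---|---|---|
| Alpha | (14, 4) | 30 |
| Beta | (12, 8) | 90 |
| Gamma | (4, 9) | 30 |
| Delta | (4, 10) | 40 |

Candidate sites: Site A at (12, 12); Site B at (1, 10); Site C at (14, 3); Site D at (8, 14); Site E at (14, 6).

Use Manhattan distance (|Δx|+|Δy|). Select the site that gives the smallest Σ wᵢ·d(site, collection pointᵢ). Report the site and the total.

Site E, total 1370 blocks

Total weighted distance at each candidate:
  Site A (12, 12): total = 1390
  Site B (1, 10): total = 1980
  Site C (14, 3): total = 1820
  Site D (8, 14): total = 1970
  Site E (14, 6): total = 1370
Minimum is at Site E with total 1370 blocks.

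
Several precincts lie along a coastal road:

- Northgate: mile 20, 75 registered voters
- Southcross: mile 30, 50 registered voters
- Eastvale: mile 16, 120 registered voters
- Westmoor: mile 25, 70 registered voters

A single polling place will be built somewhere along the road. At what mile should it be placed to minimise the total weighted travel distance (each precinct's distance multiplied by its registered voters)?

x = 20

For a sum of weighted absolute distances on a line, the optimum is the weighted median (not the mean). Total weight W = 315; half-weight = 157.5.
Sort by position and accumulate weight:
  mile 16 (Eastvale, w=120) → cum 120
  mile 20 (Northgate, w=75) → cum 195  ≥ 157.5 → median here
  mile 25 (Westmoor, w=70) → cum 265
  mile 30 (Southcross, w=50) → cum 315
Optimal location: mile 20.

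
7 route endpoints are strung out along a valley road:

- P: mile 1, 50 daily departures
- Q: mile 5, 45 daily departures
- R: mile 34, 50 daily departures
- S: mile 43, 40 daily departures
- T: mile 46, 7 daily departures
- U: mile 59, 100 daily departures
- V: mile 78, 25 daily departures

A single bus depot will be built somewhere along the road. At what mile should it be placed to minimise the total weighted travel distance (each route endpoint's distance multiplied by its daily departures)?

x = 43

For a sum of weighted absolute distances on a line, the optimum is the weighted median (not the mean). Total weight W = 317; half-weight = 158.5.
Sort by position and accumulate weight:
  mile 1 (P, w=50) → cum 50
  mile 5 (Q, w=45) → cum 95
  mile 34 (R, w=50) → cum 145
  mile 43 (S, w=40) → cum 185  ≥ 158.5 → median here
  mile 46 (T, w=7) → cum 192
  mile 59 (U, w=100) → cum 292
  mile 78 (V, w=25) → cum 317
Optimal location: mile 43.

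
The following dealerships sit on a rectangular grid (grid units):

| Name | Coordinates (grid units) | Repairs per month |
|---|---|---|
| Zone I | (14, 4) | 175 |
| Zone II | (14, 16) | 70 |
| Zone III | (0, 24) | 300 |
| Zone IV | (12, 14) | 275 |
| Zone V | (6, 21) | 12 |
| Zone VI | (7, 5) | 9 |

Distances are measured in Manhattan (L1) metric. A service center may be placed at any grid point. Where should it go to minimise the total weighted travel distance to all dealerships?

Manhattan distance separates: Σwᵢ(|x−xᵢ|+|y−yᵢ|) = Σwᵢ|x−xᵢ| + Σwᵢ|y−yᵢ|, so x and y are optimised independently as 1-D weighted medians.
Total weight W = 841; half = 420.5.
x-coordinate, sorted with cumulative weight:
  x=0 (Zone III, w=300) cum 300
  x=6 (Zone V, w=12) cum 312
  x=7 (Zone VI, w=9) cum 321
  x=12 (Zone IV, w=275) cum 596  ← median
  x=14 (Zone I, w=175) cum 771
  x=14 (Zone II, w=70) cum 841
⇒ x* = 12
y-coordinate, sorted with cumulative weight:
  y=4 (Zone I, w=175) cum 175
  y=5 (Zone VI, w=9) cum 184
  y=14 (Zone IV, w=275) cum 459  ← median
  y=16 (Zone II, w=70) cum 529
  y=21 (Zone V, w=12) cum 541
  y=24 (Zone III, w=300) cum 841
⇒ y* = 14

(12, 14)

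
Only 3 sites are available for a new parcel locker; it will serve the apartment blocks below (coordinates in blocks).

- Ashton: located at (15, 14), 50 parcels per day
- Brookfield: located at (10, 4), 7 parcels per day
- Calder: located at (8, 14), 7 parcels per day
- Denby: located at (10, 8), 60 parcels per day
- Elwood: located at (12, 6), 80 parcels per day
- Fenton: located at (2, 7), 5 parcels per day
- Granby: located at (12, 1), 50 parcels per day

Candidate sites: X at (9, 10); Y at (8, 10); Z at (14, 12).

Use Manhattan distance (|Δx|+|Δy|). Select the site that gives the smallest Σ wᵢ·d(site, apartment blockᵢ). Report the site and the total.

Total weighted distance at each candidate:
  X (9, 10): total = 1974
  Y (8, 10): total = 2209
  Z (14, 12): total = 2145
Minimum is at X with total 1974 blocks.

X, total 1974 blocks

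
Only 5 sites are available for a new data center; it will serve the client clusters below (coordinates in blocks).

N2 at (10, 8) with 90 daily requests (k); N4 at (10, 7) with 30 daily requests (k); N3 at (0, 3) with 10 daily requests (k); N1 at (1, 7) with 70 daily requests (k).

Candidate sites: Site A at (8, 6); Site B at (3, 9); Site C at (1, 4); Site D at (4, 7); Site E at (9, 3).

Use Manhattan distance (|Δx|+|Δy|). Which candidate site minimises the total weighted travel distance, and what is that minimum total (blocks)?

Total weighted distance at each candidate:
  Site A (8, 6): total = 1120
  Site B (3, 9): total = 1360
  Site C (1, 4): total = 1760
  Site D (4, 7): total = 1100
  Site E (9, 3): total = 1620
Minimum is at Site D with total 1100 blocks.

Site D, total 1100 blocks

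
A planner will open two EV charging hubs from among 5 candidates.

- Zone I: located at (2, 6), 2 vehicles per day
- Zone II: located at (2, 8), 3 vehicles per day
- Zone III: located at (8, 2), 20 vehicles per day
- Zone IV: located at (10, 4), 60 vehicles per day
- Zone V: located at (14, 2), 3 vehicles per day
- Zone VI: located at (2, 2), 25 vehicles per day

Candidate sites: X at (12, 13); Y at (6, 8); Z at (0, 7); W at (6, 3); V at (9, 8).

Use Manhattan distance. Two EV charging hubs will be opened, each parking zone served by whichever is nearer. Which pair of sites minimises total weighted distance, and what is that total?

{Z, W}, total 527

Evaluate every pair (each demand assigned to the nearer of the two):
  {Z, W}: total = 527
  {Y, W}: total = 536
  {W, V}: total = 547
  {X, W}: total = 553
  {Z, V}: total = 663
  {Y, V}: total = 747
  {X, V}: total = 837
  {Y, Z}: total = 872
  {X, Y}: total = 953
  {X, Z}: total = 1149
Best pair: {Z, W} with total 527.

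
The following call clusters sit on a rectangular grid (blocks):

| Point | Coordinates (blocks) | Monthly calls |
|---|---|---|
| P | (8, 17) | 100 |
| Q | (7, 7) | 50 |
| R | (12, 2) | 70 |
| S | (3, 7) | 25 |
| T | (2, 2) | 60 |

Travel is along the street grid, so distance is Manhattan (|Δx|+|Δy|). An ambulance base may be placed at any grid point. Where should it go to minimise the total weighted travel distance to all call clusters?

Manhattan distance separates: Σwᵢ(|x−xᵢ|+|y−yᵢ|) = Σwᵢ|x−xᵢ| + Σwᵢ|y−yᵢ|, so x and y are optimised independently as 1-D weighted medians.
Total weight W = 305; half = 152.5.
x-coordinate, sorted with cumulative weight:
  x=2 (T, w=60) cum 60
  x=3 (S, w=25) cum 85
  x=7 (Q, w=50) cum 135
  x=8 (P, w=100) cum 235  ← median
  x=12 (R, w=70) cum 305
⇒ x* = 8
y-coordinate, sorted with cumulative weight:
  y=2 (R, w=70) cum 70
  y=2 (T, w=60) cum 130
  y=7 (Q, w=50) cum 180  ← median
  y=7 (S, w=25) cum 205
  y=17 (P, w=100) cum 305
⇒ y* = 7

(8, 7)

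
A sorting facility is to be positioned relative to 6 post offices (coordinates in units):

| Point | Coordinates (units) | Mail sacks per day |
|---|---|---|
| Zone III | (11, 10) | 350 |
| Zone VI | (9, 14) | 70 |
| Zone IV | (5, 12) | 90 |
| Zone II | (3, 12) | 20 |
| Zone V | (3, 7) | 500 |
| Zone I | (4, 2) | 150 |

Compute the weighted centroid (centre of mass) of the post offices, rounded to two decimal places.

The minimiser of Σwᵢ‖p−pᵢ‖² is the weighted centroid p* = (Σwᵢpᵢ)/(Σwᵢ).
Σwᵢ = 1180.
Σwᵢxᵢ = 350·11 + 70·9 + 90·5 + 20·3 + 500·3 + 150·4 = 7090.
Σwᵢyᵢ = 350·10 + 70·14 + 90·12 + 20·12 + 500·7 + 150·2 = 9600.
x* = 7090/1180 = 6.01, y* = 9600/1180 = 8.14.

(6.01, 8.14)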